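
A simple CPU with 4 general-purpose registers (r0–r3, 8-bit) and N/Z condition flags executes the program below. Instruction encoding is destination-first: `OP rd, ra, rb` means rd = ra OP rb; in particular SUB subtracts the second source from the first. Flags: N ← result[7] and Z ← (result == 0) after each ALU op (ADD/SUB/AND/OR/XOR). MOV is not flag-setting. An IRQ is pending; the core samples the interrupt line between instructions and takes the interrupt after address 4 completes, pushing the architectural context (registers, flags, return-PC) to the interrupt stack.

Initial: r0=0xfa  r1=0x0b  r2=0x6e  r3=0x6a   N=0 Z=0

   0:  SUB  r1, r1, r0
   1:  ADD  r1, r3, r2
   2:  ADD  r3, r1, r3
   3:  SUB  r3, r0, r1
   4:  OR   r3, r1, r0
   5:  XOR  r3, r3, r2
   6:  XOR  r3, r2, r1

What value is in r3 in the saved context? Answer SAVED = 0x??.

SAVED = 0xfa

after  0: r0=0xfa r1=0x11 r2=0x6e r3=0x6a  N=0 Z=0
after  1: r0=0xfa r1=0xd8 r2=0x6e r3=0x6a  N=1 Z=0
after  2: r0=0xfa r1=0xd8 r2=0x6e r3=0x42  N=0 Z=0
after  3: r0=0xfa r1=0xd8 r2=0x6e r3=0x22  N=0 Z=0
after  4: r0=0xfa r1=0xd8 r2=0x6e r3=0xfa  N=1 Z=0
-- IRQ taken; context saved, return-PC = 5 --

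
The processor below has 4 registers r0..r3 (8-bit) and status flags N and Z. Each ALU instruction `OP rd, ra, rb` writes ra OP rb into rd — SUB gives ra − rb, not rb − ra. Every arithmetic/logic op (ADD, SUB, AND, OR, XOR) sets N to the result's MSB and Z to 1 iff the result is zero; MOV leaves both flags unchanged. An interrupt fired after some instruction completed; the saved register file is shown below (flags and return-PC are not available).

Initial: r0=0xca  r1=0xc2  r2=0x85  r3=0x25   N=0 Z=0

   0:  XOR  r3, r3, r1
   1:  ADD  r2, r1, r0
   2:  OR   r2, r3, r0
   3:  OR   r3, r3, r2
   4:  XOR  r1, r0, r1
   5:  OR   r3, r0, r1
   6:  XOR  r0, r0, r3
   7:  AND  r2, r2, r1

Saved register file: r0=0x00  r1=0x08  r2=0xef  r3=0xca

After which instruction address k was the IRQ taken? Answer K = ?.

after  0: r0=0xca r1=0xc2 r2=0x85 r3=0xe7  N=1 Z=0
after  1: r0=0xca r1=0xc2 r2=0x8c r3=0xe7  N=1 Z=0
after  2: r0=0xca r1=0xc2 r2=0xef r3=0xe7  N=1 Z=0
after  3: r0=0xca r1=0xc2 r2=0xef r3=0xef  N=1 Z=0
after  4: r0=0xca r1=0x08 r2=0xef r3=0xef  N=0 Z=0
after  5: r0=0xca r1=0x08 r2=0xef r3=0xca  N=1 Z=0
after  6: r0=0x00 r1=0x08 r2=0xef r3=0xca  N=0 Z=1
-- IRQ taken; context saved, return-PC = 7 --

K = 6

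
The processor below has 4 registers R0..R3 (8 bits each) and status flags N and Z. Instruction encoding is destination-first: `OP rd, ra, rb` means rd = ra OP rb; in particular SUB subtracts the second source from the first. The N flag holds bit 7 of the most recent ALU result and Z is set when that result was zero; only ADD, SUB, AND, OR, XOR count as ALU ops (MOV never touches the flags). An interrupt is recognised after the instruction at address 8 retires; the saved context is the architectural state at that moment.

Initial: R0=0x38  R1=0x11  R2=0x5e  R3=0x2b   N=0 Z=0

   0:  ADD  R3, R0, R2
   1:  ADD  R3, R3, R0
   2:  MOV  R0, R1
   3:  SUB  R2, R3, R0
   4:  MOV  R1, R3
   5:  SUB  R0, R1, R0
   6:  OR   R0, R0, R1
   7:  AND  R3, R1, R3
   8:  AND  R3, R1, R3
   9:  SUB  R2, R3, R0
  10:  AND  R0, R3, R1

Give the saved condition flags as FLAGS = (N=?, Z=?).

after  0: R0=0x38 R1=0x11 R2=0x5e R3=0x96  N=1 Z=0
after  1: R0=0x38 R1=0x11 R2=0x5e R3=0xce  N=1 Z=0
after  2: R0=0x11 R1=0x11 R2=0x5e R3=0xce  N=1 Z=0
after  3: R0=0x11 R1=0x11 R2=0xbd R3=0xce  N=1 Z=0
after  4: R0=0x11 R1=0xce R2=0xbd R3=0xce  N=1 Z=0
after  5: R0=0xbd R1=0xce R2=0xbd R3=0xce  N=1 Z=0
after  6: R0=0xff R1=0xce R2=0xbd R3=0xce  N=1 Z=0
after  7: R0=0xff R1=0xce R2=0xbd R3=0xce  N=1 Z=0
after  8: R0=0xff R1=0xce R2=0xbd R3=0xce  N=1 Z=0
-- IRQ taken; context saved, return-PC = 9 --

FLAGS = (N=1, Z=0)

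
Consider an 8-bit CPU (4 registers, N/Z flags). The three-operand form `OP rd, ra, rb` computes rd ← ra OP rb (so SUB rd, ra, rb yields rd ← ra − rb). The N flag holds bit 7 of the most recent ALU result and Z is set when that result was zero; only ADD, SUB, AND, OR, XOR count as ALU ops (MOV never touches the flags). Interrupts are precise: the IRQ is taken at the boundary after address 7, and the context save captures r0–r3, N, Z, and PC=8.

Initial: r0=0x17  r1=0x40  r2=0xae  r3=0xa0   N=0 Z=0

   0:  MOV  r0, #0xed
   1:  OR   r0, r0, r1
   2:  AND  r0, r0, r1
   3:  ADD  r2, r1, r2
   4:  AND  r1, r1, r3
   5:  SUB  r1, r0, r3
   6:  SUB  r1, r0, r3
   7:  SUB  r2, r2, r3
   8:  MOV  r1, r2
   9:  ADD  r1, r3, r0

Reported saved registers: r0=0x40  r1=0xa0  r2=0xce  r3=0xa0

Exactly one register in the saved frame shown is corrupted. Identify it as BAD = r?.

after  0: r0=0xed r1=0x40 r2=0xae r3=0xa0  N=0 Z=0
after  1: r0=0xed r1=0x40 r2=0xae r3=0xa0  N=1 Z=0
after  2: r0=0x40 r1=0x40 r2=0xae r3=0xa0  N=0 Z=0
after  3: r0=0x40 r1=0x40 r2=0xee r3=0xa0  N=1 Z=0
after  4: r0=0x40 r1=0x00 r2=0xee r3=0xa0  N=0 Z=1
after  5: r0=0x40 r1=0xa0 r2=0xee r3=0xa0  N=1 Z=0
after  6: r0=0x40 r1=0xa0 r2=0xee r3=0xa0  N=1 Z=0
after  7: r0=0x40 r1=0xa0 r2=0x4e r3=0xa0  N=0 Z=0
-- IRQ taken; context saved, return-PC = 8 --
mismatch: r2: reported 0xce vs actual 0x4e

BAD = r2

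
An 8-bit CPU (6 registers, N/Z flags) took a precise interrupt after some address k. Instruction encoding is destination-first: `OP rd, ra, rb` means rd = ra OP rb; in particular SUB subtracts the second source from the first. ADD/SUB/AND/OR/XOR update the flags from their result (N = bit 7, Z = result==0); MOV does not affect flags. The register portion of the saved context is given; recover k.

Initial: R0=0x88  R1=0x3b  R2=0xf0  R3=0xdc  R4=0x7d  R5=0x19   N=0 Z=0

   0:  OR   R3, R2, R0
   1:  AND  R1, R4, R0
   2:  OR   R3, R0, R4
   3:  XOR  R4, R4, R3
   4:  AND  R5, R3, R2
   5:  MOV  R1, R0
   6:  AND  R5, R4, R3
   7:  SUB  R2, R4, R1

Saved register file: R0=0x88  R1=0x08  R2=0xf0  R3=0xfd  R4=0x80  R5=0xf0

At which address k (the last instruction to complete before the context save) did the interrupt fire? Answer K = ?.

K = 4

after  0: R0=0x88 R1=0x3b R2=0xf0 R3=0xf8 R4=0x7d R5=0x19  N=1 Z=0
after  1: R0=0x88 R1=0x08 R2=0xf0 R3=0xf8 R4=0x7d R5=0x19  N=0 Z=0
after  2: R0=0x88 R1=0x08 R2=0xf0 R3=0xfd R4=0x7d R5=0x19  N=1 Z=0
after  3: R0=0x88 R1=0x08 R2=0xf0 R3=0xfd R4=0x80 R5=0x19  N=1 Z=0
after  4: R0=0x88 R1=0x08 R2=0xf0 R3=0xfd R4=0x80 R5=0xf0  N=1 Z=0
-- IRQ taken; context saved, return-PC = 5 --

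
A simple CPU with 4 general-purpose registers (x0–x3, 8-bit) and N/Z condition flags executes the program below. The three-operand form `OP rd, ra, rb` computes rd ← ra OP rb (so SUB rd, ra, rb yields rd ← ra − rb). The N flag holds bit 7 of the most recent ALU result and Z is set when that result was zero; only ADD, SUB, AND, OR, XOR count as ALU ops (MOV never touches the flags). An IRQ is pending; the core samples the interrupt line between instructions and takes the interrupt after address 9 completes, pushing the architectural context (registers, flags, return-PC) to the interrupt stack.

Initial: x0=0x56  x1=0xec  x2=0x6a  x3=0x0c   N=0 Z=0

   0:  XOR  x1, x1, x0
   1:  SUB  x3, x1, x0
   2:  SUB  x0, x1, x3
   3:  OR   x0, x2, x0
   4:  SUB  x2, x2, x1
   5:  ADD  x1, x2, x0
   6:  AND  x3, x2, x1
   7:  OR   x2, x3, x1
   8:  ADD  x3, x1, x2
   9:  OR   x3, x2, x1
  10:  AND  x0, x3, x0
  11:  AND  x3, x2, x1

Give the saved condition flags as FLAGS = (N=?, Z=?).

after  0: x0=0x56 x1=0xba x2=0x6a x3=0x0c  N=1 Z=0
after  1: x0=0x56 x1=0xba x2=0x6a x3=0x64  N=0 Z=0
after  2: x0=0x56 x1=0xba x2=0x6a x3=0x64  N=0 Z=0
after  3: x0=0x7e x1=0xba x2=0x6a x3=0x64  N=0 Z=0
after  4: x0=0x7e x1=0xba x2=0xb0 x3=0x64  N=1 Z=0
after  5: x0=0x7e x1=0x2e x2=0xb0 x3=0x64  N=0 Z=0
after  6: x0=0x7e x1=0x2e x2=0xb0 x3=0x20  N=0 Z=0
after  7: x0=0x7e x1=0x2e x2=0x2e x3=0x20  N=0 Z=0
after  8: x0=0x7e x1=0x2e x2=0x2e x3=0x5c  N=0 Z=0
after  9: x0=0x7e x1=0x2e x2=0x2e x3=0x2e  N=0 Z=0
-- IRQ taken; context saved, return-PC = 10 --

FLAGS = (N=0, Z=0)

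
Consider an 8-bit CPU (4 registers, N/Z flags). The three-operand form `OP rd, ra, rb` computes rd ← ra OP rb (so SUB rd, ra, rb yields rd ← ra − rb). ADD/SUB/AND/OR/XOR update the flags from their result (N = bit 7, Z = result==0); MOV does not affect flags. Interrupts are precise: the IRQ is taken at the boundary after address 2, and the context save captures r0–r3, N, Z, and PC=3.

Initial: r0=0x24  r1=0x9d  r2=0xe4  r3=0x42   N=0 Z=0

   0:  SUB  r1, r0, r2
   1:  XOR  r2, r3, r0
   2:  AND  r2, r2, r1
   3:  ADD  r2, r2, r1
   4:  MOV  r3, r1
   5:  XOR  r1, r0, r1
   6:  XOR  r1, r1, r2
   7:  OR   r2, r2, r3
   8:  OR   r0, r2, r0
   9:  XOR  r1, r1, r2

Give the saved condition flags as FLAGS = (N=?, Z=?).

FLAGS = (N=0, Z=0)

after  0: r0=0x24 r1=0x40 r2=0xe4 r3=0x42  N=0 Z=0
after  1: r0=0x24 r1=0x40 r2=0x66 r3=0x42  N=0 Z=0
after  2: r0=0x24 r1=0x40 r2=0x40 r3=0x42  N=0 Z=0
-- IRQ taken; context saved, return-PC = 3 --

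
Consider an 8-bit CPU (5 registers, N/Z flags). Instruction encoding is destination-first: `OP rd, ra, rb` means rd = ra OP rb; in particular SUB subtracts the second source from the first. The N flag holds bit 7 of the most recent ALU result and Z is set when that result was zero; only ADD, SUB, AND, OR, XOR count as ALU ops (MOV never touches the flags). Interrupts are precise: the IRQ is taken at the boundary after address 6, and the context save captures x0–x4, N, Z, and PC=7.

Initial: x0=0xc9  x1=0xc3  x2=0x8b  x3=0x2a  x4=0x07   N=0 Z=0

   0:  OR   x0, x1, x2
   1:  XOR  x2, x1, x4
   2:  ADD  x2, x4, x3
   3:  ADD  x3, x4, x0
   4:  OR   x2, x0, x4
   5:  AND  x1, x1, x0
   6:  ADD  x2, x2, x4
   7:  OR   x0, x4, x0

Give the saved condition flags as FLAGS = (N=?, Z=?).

after  0: x0=0xcb x1=0xc3 x2=0x8b x3=0x2a x4=0x07  N=1 Z=0
after  1: x0=0xcb x1=0xc3 x2=0xc4 x3=0x2a x4=0x07  N=1 Z=0
after  2: x0=0xcb x1=0xc3 x2=0x31 x3=0x2a x4=0x07  N=0 Z=0
after  3: x0=0xcb x1=0xc3 x2=0x31 x3=0xd2 x4=0x07  N=1 Z=0
after  4: x0=0xcb x1=0xc3 x2=0xcf x3=0xd2 x4=0x07  N=1 Z=0
after  5: x0=0xcb x1=0xc3 x2=0xcf x3=0xd2 x4=0x07  N=1 Z=0
after  6: x0=0xcb x1=0xc3 x2=0xd6 x3=0xd2 x4=0x07  N=1 Z=0
-- IRQ taken; context saved, return-PC = 7 --

FLAGS = (N=1, Z=0)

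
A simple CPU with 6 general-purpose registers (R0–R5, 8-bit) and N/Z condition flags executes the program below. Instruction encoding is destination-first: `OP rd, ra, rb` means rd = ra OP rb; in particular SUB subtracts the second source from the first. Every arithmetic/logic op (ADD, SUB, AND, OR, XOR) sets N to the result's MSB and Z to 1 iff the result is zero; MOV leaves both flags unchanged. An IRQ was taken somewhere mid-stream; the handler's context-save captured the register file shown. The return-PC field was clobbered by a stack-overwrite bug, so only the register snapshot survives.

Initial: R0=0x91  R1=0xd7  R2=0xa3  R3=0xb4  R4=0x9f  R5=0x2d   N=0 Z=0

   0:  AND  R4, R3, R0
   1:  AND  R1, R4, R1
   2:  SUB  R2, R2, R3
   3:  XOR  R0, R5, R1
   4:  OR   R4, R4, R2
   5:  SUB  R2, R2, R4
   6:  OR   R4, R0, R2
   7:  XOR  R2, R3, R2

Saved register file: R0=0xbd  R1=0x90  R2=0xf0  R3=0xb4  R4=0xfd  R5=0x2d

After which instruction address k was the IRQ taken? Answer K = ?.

after  0: R0=0x91 R1=0xd7 R2=0xa3 R3=0xb4 R4=0x90 R5=0x2d  N=1 Z=0
after  1: R0=0x91 R1=0x90 R2=0xa3 R3=0xb4 R4=0x90 R5=0x2d  N=1 Z=0
after  2: R0=0x91 R1=0x90 R2=0xef R3=0xb4 R4=0x90 R5=0x2d  N=1 Z=0
after  3: R0=0xbd R1=0x90 R2=0xef R3=0xb4 R4=0x90 R5=0x2d  N=1 Z=0
after  4: R0=0xbd R1=0x90 R2=0xef R3=0xb4 R4=0xff R5=0x2d  N=1 Z=0
after  5: R0=0xbd R1=0x90 R2=0xf0 R3=0xb4 R4=0xff R5=0x2d  N=1 Z=0
after  6: R0=0xbd R1=0x90 R2=0xf0 R3=0xb4 R4=0xfd R5=0x2d  N=1 Z=0
-- IRQ taken; context saved, return-PC = 7 --

K = 6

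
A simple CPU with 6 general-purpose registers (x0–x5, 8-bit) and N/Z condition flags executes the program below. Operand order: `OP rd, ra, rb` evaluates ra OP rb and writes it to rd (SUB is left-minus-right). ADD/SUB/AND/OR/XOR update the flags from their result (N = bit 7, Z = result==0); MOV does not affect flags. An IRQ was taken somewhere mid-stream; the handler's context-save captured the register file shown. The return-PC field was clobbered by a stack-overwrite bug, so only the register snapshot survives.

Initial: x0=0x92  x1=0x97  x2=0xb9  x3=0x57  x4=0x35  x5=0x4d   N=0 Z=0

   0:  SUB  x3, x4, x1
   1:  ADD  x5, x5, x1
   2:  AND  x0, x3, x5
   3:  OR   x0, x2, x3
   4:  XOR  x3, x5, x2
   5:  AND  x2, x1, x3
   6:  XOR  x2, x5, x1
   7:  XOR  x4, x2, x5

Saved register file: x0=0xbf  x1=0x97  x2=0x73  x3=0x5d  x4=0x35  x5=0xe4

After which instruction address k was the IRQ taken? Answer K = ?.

after  0: x0=0x92 x1=0x97 x2=0xb9 x3=0x9e x4=0x35 x5=0x4d  N=1 Z=0
after  1: x0=0x92 x1=0x97 x2=0xb9 x3=0x9e x4=0x35 x5=0xe4  N=1 Z=0
after  2: x0=0x84 x1=0x97 x2=0xb9 x3=0x9e x4=0x35 x5=0xe4  N=1 Z=0
after  3: x0=0xbf x1=0x97 x2=0xb9 x3=0x9e x4=0x35 x5=0xe4  N=1 Z=0
after  4: x0=0xbf x1=0x97 x2=0xb9 x3=0x5d x4=0x35 x5=0xe4  N=0 Z=0
after  5: x0=0xbf x1=0x97 x2=0x15 x3=0x5d x4=0x35 x5=0xe4  N=0 Z=0
after  6: x0=0xbf x1=0x97 x2=0x73 x3=0x5d x4=0x35 x5=0xe4  N=0 Z=0
-- IRQ taken; context saved, return-PC = 7 --

K = 6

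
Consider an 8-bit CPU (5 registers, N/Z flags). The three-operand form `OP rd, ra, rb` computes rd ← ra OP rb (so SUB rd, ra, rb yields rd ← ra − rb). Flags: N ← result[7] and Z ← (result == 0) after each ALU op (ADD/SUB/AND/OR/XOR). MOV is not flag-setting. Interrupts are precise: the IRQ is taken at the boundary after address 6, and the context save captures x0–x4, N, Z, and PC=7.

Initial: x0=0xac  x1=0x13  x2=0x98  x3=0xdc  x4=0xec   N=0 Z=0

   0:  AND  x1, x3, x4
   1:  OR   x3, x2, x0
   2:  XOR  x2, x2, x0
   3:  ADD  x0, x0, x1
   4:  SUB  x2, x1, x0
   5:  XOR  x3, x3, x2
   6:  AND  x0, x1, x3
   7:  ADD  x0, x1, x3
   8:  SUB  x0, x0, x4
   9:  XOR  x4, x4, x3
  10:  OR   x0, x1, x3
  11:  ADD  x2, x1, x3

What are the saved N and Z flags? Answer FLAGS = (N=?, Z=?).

after  0: x0=0xac x1=0xcc x2=0x98 x3=0xdc x4=0xec  N=1 Z=0
after  1: x0=0xac x1=0xcc x2=0x98 x3=0xbc x4=0xec  N=1 Z=0
after  2: x0=0xac x1=0xcc x2=0x34 x3=0xbc x4=0xec  N=0 Z=0
after  3: x0=0x78 x1=0xcc x2=0x34 x3=0xbc x4=0xec  N=0 Z=0
after  4: x0=0x78 x1=0xcc x2=0x54 x3=0xbc x4=0xec  N=0 Z=0
after  5: x0=0x78 x1=0xcc x2=0x54 x3=0xe8 x4=0xec  N=1 Z=0
after  6: x0=0xc8 x1=0xcc x2=0x54 x3=0xe8 x4=0xec  N=1 Z=0
-- IRQ taken; context saved, return-PC = 7 --

FLAGS = (N=1, Z=0)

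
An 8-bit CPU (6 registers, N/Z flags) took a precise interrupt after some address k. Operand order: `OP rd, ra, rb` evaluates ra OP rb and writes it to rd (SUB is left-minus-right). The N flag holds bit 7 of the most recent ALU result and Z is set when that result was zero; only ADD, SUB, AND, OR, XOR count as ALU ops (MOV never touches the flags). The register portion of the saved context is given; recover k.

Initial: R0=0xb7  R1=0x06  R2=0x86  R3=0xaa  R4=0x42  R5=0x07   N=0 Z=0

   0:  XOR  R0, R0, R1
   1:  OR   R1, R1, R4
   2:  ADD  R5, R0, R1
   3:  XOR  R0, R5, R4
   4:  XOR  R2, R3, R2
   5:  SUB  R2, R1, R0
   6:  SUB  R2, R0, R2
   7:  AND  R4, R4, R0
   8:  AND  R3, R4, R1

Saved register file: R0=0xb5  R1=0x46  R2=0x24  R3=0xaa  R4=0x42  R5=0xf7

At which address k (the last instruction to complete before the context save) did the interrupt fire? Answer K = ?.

after  0: R0=0xb1 R1=0x06 R2=0x86 R3=0xaa R4=0x42 R5=0x07  N=1 Z=0
after  1: R0=0xb1 R1=0x46 R2=0x86 R3=0xaa R4=0x42 R5=0x07  N=0 Z=0
after  2: R0=0xb1 R1=0x46 R2=0x86 R3=0xaa R4=0x42 R5=0xf7  N=1 Z=0
after  3: R0=0xb5 R1=0x46 R2=0x86 R3=0xaa R4=0x42 R5=0xf7  N=1 Z=0
after  4: R0=0xb5 R1=0x46 R2=0x2c R3=0xaa R4=0x42 R5=0xf7  N=0 Z=0
after  5: R0=0xb5 R1=0x46 R2=0x91 R3=0xaa R4=0x42 R5=0xf7  N=1 Z=0
after  6: R0=0xb5 R1=0x46 R2=0x24 R3=0xaa R4=0x42 R5=0xf7  N=0 Z=0
-- IRQ taken; context saved, return-PC = 7 --

K = 6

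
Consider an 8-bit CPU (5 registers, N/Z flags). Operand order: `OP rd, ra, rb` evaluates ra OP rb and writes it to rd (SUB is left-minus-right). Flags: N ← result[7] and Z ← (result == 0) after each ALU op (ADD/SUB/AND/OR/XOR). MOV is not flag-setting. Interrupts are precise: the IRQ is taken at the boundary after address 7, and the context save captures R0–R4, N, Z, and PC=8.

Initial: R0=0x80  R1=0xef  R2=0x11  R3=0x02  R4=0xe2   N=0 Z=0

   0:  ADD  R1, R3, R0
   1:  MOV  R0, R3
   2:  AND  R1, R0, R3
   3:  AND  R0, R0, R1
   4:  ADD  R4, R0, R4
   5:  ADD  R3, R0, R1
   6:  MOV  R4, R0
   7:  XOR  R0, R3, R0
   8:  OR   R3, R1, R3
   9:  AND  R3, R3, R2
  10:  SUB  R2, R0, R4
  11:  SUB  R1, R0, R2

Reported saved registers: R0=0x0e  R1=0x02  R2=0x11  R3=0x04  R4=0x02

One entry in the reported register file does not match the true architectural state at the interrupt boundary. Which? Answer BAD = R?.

after  0: R0=0x80 R1=0x82 R2=0x11 R3=0x02 R4=0xe2  N=1 Z=0
after  1: R0=0x02 R1=0x82 R2=0x11 R3=0x02 R4=0xe2  N=1 Z=0
after  2: R0=0x02 R1=0x02 R2=0x11 R3=0x02 R4=0xe2  N=0 Z=0
after  3: R0=0x02 R1=0x02 R2=0x11 R3=0x02 R4=0xe2  N=0 Z=0
after  4: R0=0x02 R1=0x02 R2=0x11 R3=0x02 R4=0xe4  N=1 Z=0
after  5: R0=0x02 R1=0x02 R2=0x11 R3=0x04 R4=0xe4  N=0 Z=0
after  6: R0=0x02 R1=0x02 R2=0x11 R3=0x04 R4=0x02  N=0 Z=0
after  7: R0=0x06 R1=0x02 R2=0x11 R3=0x04 R4=0x02  N=0 Z=0
-- IRQ taken; context saved, return-PC = 8 --
mismatch: R0: reported 0x0e vs actual 0x06

BAD = R0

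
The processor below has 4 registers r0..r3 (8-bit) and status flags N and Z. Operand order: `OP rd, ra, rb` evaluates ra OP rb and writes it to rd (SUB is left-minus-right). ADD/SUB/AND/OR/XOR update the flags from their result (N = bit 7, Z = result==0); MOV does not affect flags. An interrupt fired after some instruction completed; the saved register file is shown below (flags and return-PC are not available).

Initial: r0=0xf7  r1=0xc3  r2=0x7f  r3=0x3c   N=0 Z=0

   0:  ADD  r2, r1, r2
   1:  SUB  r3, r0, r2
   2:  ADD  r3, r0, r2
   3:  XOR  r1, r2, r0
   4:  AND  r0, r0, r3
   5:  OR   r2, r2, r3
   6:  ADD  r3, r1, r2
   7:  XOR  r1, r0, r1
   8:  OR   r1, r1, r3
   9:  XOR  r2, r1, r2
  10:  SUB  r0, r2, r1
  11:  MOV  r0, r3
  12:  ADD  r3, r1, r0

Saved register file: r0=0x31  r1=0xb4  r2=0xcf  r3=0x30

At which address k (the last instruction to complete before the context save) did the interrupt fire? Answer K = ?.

after  0: r0=0xf7 r1=0xc3 r2=0x42 r3=0x3c  N=0 Z=0
after  1: r0=0xf7 r1=0xc3 r2=0x42 r3=0xb5  N=1 Z=0
after  2: r0=0xf7 r1=0xc3 r2=0x42 r3=0x39  N=0 Z=0
after  3: r0=0xf7 r1=0xb5 r2=0x42 r3=0x39  N=1 Z=0
after  4: r0=0x31 r1=0xb5 r2=0x42 r3=0x39  N=0 Z=0
after  5: r0=0x31 r1=0xb5 r2=0x7b r3=0x39  N=0 Z=0
after  6: r0=0x31 r1=0xb5 r2=0x7b r3=0x30  N=0 Z=0
after  7: r0=0x31 r1=0x84 r2=0x7b r3=0x30  N=1 Z=0
after  8: r0=0x31 r1=0xb4 r2=0x7b r3=0x30  N=1 Z=0
after  9: r0=0x31 r1=0xb4 r2=0xcf r3=0x30  N=1 Z=0
-- IRQ taken; context saved, return-PC = 10 --

K = 9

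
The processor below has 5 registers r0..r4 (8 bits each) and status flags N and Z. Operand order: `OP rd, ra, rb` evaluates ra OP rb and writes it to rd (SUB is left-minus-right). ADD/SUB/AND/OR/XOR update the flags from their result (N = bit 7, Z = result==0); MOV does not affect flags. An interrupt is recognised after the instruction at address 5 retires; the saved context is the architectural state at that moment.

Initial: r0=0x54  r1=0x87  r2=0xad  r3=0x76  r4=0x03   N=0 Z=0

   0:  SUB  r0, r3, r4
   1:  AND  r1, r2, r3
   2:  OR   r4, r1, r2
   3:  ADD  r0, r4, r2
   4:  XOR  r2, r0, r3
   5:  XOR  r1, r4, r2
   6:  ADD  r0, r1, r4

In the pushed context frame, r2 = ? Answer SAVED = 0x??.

SAVED = 0x2c

after  0: r0=0x73 r1=0x87 r2=0xad r3=0x76 r4=0x03  N=0 Z=0
after  1: r0=0x73 r1=0x24 r2=0xad r3=0x76 r4=0x03  N=0 Z=0
after  2: r0=0x73 r1=0x24 r2=0xad r3=0x76 r4=0xad  N=1 Z=0
after  3: r0=0x5a r1=0x24 r2=0xad r3=0x76 r4=0xad  N=0 Z=0
after  4: r0=0x5a r1=0x24 r2=0x2c r3=0x76 r4=0xad  N=0 Z=0
after  5: r0=0x5a r1=0x81 r2=0x2c r3=0x76 r4=0xad  N=1 Z=0
-- IRQ taken; context saved, return-PC = 6 --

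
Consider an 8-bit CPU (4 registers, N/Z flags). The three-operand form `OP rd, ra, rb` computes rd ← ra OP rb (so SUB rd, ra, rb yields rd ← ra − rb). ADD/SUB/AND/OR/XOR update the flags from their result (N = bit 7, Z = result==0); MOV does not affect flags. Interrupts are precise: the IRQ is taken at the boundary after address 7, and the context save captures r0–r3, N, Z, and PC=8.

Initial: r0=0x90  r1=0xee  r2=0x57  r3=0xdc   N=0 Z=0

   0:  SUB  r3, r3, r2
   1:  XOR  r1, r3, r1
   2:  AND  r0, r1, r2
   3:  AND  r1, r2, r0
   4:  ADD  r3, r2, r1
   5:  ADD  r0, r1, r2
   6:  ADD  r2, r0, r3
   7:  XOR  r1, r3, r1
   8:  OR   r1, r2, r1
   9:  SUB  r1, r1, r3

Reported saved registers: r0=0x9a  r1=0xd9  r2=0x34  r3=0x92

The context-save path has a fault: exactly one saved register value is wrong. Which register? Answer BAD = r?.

BAD = r3

after  0: r0=0x90 r1=0xee r2=0x57 r3=0x85  N=1 Z=0
after  1: r0=0x90 r1=0x6b r2=0x57 r3=0x85  N=0 Z=0
after  2: r0=0x43 r1=0x6b r2=0x57 r3=0x85  N=0 Z=0
after  3: r0=0x43 r1=0x43 r2=0x57 r3=0x85  N=0 Z=0
after  4: r0=0x43 r1=0x43 r2=0x57 r3=0x9a  N=1 Z=0
after  5: r0=0x9a r1=0x43 r2=0x57 r3=0x9a  N=1 Z=0
after  6: r0=0x9a r1=0x43 r2=0x34 r3=0x9a  N=0 Z=0
after  7: r0=0x9a r1=0xd9 r2=0x34 r3=0x9a  N=1 Z=0
-- IRQ taken; context saved, return-PC = 8 --
mismatch: r3: reported 0x92 vs actual 0x9a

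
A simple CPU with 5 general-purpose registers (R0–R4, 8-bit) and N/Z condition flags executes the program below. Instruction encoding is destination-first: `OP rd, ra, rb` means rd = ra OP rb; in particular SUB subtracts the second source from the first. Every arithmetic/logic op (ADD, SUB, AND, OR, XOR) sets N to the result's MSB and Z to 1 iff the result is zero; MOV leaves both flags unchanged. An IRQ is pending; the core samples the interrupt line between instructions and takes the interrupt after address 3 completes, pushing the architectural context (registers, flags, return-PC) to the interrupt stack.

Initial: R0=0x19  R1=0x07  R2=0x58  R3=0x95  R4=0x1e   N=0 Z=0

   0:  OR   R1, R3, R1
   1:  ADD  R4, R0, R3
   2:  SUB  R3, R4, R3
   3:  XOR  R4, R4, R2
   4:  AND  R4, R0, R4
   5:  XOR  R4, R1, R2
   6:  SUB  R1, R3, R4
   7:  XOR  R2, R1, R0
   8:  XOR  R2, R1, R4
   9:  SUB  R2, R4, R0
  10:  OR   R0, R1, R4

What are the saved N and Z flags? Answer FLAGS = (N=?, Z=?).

after  0: R0=0x19 R1=0x97 R2=0x58 R3=0x95 R4=0x1e  N=1 Z=0
after  1: R0=0x19 R1=0x97 R2=0x58 R3=0x95 R4=0xae  N=1 Z=0
after  2: R0=0x19 R1=0x97 R2=0x58 R3=0x19 R4=0xae  N=0 Z=0
after  3: R0=0x19 R1=0x97 R2=0x58 R3=0x19 R4=0xf6  N=1 Z=0
-- IRQ taken; context saved, return-PC = 4 --

FLAGS = (N=1, Z=0)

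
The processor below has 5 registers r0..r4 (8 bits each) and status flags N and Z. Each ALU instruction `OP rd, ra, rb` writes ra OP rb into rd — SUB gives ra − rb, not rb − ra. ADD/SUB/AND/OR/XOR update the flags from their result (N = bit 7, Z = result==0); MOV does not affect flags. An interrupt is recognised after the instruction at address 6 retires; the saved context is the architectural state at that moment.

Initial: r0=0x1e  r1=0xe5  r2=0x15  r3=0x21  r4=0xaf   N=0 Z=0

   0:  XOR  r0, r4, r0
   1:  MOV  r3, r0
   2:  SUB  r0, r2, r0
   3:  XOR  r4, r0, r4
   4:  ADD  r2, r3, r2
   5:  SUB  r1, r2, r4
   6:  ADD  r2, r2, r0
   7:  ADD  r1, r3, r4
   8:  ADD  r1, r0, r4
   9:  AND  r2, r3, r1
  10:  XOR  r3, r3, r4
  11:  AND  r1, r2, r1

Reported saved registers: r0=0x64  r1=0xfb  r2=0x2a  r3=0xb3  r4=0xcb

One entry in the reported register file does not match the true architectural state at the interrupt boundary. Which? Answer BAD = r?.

after  0: r0=0xb1 r1=0xe5 r2=0x15 r3=0x21 r4=0xaf  N=1 Z=0
after  1: r0=0xb1 r1=0xe5 r2=0x15 r3=0xb1 r4=0xaf  N=1 Z=0
after  2: r0=0x64 r1=0xe5 r2=0x15 r3=0xb1 r4=0xaf  N=0 Z=0
after  3: r0=0x64 r1=0xe5 r2=0x15 r3=0xb1 r4=0xcb  N=1 Z=0
after  4: r0=0x64 r1=0xe5 r2=0xc6 r3=0xb1 r4=0xcb  N=1 Z=0
after  5: r0=0x64 r1=0xfb r2=0xc6 r3=0xb1 r4=0xcb  N=1 Z=0
after  6: r0=0x64 r1=0xfb r2=0x2a r3=0xb1 r4=0xcb  N=0 Z=0
-- IRQ taken; context saved, return-PC = 7 --
mismatch: r3: reported 0xb3 vs actual 0xb1

BAD = r3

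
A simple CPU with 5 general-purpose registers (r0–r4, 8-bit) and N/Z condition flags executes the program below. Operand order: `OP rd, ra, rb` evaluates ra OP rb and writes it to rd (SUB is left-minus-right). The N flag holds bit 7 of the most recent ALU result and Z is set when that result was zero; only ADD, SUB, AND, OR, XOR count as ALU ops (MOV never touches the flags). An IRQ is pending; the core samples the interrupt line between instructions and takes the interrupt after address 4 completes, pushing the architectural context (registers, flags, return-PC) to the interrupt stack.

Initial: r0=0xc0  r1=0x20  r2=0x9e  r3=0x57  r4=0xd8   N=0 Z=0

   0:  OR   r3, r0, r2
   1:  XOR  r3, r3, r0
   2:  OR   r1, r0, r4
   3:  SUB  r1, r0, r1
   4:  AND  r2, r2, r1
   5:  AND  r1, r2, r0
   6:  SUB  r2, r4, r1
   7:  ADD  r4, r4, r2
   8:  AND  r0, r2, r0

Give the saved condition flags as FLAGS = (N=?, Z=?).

after  0: r0=0xc0 r1=0x20 r2=0x9e r3=0xde r4=0xd8  N=1 Z=0
after  1: r0=0xc0 r1=0x20 r2=0x9e r3=0x1e r4=0xd8  N=0 Z=0
after  2: r0=0xc0 r1=0xd8 r2=0x9e r3=0x1e r4=0xd8  N=1 Z=0
after  3: r0=0xc0 r1=0xe8 r2=0x9e r3=0x1e r4=0xd8  N=1 Z=0
after  4: r0=0xc0 r1=0xe8 r2=0x88 r3=0x1e r4=0xd8  N=1 Z=0
-- IRQ taken; context saved, return-PC = 5 --

FLAGS = (N=1, Z=0)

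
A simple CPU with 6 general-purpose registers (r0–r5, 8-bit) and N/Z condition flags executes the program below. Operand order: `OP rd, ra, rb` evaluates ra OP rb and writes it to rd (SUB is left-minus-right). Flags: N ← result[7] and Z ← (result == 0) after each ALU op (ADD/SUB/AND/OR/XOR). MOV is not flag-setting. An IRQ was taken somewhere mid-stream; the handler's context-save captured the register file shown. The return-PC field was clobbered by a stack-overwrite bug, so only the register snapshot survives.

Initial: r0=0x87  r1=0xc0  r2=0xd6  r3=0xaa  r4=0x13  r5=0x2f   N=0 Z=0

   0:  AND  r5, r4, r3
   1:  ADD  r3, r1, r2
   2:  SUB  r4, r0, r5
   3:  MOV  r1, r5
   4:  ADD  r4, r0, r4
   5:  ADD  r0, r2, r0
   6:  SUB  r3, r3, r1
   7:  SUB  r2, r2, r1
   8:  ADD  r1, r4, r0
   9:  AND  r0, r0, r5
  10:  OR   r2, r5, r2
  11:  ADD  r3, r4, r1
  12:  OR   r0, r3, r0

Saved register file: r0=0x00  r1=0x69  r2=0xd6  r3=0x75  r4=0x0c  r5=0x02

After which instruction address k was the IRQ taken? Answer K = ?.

after  0: r0=0x87 r1=0xc0 r2=0xd6 r3=0xaa r4=0x13 r5=0x02  N=0 Z=0
after  1: r0=0x87 r1=0xc0 r2=0xd6 r3=0x96 r4=0x13 r5=0x02  N=1 Z=0
after  2: r0=0x87 r1=0xc0 r2=0xd6 r3=0x96 r4=0x85 r5=0x02  N=1 Z=0
after  3: r0=0x87 r1=0x02 r2=0xd6 r3=0x96 r4=0x85 r5=0x02  N=1 Z=0
after  4: r0=0x87 r1=0x02 r2=0xd6 r3=0x96 r4=0x0c r5=0x02  N=0 Z=0
after  5: r0=0x5d r1=0x02 r2=0xd6 r3=0x96 r4=0x0c r5=0x02  N=0 Z=0
after  6: r0=0x5d r1=0x02 r2=0xd6 r3=0x94 r4=0x0c r5=0x02  N=1 Z=0
after  7: r0=0x5d r1=0x02 r2=0xd4 r3=0x94 r4=0x0c r5=0x02  N=1 Z=0
after  8: r0=0x5d r1=0x69 r2=0xd4 r3=0x94 r4=0x0c r5=0x02  N=0 Z=0
after  9: r0=0x00 r1=0x69 r2=0xd4 r3=0x94 r4=0x0c r5=0x02  N=0 Z=1
after 10: r0=0x00 r1=0x69 r2=0xd6 r3=0x94 r4=0x0c r5=0x02  N=1 Z=0
after 11: r0=0x00 r1=0x69 r2=0xd6 r3=0x75 r4=0x0c r5=0x02  N=0 Z=0
-- IRQ taken; context saved, return-PC = 12 --

K = 11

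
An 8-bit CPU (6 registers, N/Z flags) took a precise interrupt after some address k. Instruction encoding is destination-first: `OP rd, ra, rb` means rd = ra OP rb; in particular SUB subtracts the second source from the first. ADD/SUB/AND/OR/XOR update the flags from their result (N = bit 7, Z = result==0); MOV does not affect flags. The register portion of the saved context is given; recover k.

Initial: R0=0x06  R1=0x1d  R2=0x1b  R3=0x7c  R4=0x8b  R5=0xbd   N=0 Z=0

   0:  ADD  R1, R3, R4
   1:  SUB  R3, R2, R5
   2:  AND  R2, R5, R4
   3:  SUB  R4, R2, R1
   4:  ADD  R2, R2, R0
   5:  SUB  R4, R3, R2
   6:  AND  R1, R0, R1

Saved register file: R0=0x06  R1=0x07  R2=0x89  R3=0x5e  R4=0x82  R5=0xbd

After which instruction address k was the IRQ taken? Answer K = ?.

after  0: R0=0x06 R1=0x07 R2=0x1b R3=0x7c R4=0x8b R5=0xbd  N=0 Z=0
after  1: R0=0x06 R1=0x07 R2=0x1b R3=0x5e R4=0x8b R5=0xbd  N=0 Z=0
after  2: R0=0x06 R1=0x07 R2=0x89 R3=0x5e R4=0x8b R5=0xbd  N=1 Z=0
after  3: R0=0x06 R1=0x07 R2=0x89 R3=0x5e R4=0x82 R5=0xbd  N=1 Z=0
-- IRQ taken; context saved, return-PC = 4 --

K = 3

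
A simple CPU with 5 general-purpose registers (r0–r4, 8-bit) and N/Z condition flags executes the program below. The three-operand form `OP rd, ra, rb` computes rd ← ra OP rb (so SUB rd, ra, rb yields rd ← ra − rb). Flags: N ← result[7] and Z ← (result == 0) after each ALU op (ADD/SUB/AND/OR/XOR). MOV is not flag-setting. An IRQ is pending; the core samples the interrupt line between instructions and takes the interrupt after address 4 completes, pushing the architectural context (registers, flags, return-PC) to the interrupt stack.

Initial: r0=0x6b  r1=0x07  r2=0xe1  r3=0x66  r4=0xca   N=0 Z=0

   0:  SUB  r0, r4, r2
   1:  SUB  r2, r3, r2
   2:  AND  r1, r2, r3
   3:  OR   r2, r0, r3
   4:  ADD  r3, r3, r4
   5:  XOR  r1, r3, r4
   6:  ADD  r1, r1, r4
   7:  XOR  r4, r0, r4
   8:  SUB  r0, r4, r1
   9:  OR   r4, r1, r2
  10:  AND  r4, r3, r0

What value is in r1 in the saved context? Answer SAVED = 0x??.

SAVED = 0x04

after  0: r0=0xe9 r1=0x07 r2=0xe1 r3=0x66 r4=0xca  N=1 Z=0
after  1: r0=0xe9 r1=0x07 r2=0x85 r3=0x66 r4=0xca  N=1 Z=0
after  2: r0=0xe9 r1=0x04 r2=0x85 r3=0x66 r4=0xca  N=0 Z=0
after  3: r0=0xe9 r1=0x04 r2=0xef r3=0x66 r4=0xca  N=1 Z=0
after  4: r0=0xe9 r1=0x04 r2=0xef r3=0x30 r4=0xca  N=0 Z=0
-- IRQ taken; context saved, return-PC = 5 --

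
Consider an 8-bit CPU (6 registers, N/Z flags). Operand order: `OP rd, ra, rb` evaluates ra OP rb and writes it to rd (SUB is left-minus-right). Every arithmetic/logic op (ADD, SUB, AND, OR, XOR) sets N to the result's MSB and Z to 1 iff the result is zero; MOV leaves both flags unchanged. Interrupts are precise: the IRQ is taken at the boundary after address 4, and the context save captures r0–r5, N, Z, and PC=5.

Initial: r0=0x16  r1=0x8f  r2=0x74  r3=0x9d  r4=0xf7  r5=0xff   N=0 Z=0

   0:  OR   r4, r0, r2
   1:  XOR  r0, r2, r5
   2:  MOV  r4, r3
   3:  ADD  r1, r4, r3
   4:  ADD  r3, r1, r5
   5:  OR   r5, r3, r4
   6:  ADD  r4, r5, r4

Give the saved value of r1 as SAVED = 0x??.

after  0: r0=0x16 r1=0x8f r2=0x74 r3=0x9d r4=0x76 r5=0xff  N=0 Z=0
after  1: r0=0x8b r1=0x8f r2=0x74 r3=0x9d r4=0x76 r5=0xff  N=1 Z=0
after  2: r0=0x8b r1=0x8f r2=0x74 r3=0x9d r4=0x9d r5=0xff  N=1 Z=0
after  3: r0=0x8b r1=0x3a r2=0x74 r3=0x9d r4=0x9d r5=0xff  N=0 Z=0
after  4: r0=0x8b r1=0x3a r2=0x74 r3=0x39 r4=0x9d r5=0xff  N=0 Z=0
-- IRQ taken; context saved, return-PC = 5 --

SAVED = 0x3a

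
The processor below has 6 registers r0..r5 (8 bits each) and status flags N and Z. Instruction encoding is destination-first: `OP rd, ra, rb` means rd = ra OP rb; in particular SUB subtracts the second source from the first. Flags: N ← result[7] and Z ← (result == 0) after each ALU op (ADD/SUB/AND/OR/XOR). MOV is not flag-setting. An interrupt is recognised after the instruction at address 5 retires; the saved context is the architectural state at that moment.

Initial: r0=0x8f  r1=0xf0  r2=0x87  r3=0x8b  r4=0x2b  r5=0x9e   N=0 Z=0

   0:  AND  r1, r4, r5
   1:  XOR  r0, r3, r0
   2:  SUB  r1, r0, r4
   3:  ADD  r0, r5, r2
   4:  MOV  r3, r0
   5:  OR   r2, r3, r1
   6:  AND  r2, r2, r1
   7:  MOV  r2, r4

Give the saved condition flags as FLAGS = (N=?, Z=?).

FLAGS = (N=1, Z=0)

after  0: r0=0x8f r1=0x0a r2=0x87 r3=0x8b r4=0x2b r5=0x9e  N=0 Z=0
after  1: r0=0x04 r1=0x0a r2=0x87 r3=0x8b r4=0x2b r5=0x9e  N=0 Z=0
after  2: r0=0x04 r1=0xd9 r2=0x87 r3=0x8b r4=0x2b r5=0x9e  N=1 Z=0
after  3: r0=0x25 r1=0xd9 r2=0x87 r3=0x8b r4=0x2b r5=0x9e  N=0 Z=0
after  4: r0=0x25 r1=0xd9 r2=0x87 r3=0x25 r4=0x2b r5=0x9e  N=0 Z=0
after  5: r0=0x25 r1=0xd9 r2=0xfd r3=0x25 r4=0x2b r5=0x9e  N=1 Z=0
-- IRQ taken; context saved, return-PC = 6 --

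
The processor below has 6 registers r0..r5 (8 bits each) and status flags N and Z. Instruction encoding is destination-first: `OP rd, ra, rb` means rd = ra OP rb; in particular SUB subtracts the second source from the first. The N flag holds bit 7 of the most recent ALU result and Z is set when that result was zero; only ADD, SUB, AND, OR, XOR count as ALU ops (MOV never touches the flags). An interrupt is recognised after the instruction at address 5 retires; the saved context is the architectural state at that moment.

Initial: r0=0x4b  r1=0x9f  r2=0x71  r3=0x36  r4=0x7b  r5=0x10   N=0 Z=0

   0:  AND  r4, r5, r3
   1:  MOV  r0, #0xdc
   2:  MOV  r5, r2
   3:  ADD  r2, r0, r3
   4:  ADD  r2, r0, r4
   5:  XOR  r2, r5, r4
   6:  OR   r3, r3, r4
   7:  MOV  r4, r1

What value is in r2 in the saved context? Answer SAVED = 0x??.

SAVED = 0x61

after  0: r0=0x4b r1=0x9f r2=0x71 r3=0x36 r4=0x10 r5=0x10  N=0 Z=0
after  1: r0=0xdc r1=0x9f r2=0x71 r3=0x36 r4=0x10 r5=0x10  N=0 Z=0
after  2: r0=0xdc r1=0x9f r2=0x71 r3=0x36 r4=0x10 r5=0x71  N=0 Z=0
after  3: r0=0xdc r1=0x9f r2=0x12 r3=0x36 r4=0x10 r5=0x71  N=0 Z=0
after  4: r0=0xdc r1=0x9f r2=0xec r3=0x36 r4=0x10 r5=0x71  N=1 Z=0
after  5: r0=0xdc r1=0x9f r2=0x61 r3=0x36 r4=0x10 r5=0x71  N=0 Z=0
-- IRQ taken; context saved, return-PC = 6 --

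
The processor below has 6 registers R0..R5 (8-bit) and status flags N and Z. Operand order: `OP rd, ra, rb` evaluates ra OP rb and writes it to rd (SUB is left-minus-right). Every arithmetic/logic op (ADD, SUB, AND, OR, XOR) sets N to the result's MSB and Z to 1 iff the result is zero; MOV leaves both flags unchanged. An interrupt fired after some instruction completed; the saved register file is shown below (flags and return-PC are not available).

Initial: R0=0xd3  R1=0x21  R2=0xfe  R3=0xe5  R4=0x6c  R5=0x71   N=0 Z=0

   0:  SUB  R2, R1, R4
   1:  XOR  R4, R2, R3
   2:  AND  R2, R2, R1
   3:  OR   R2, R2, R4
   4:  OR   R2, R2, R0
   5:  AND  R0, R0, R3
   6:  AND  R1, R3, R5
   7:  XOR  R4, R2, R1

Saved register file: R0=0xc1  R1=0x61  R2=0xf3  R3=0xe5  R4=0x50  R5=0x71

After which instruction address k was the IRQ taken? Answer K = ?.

after  0: R0=0xd3 R1=0x21 R2=0xb5 R3=0xe5 R4=0x6c R5=0x71  N=1 Z=0
after  1: R0=0xd3 R1=0x21 R2=0xb5 R3=0xe5 R4=0x50 R5=0x71  N=0 Z=0
after  2: R0=0xd3 R1=0x21 R2=0x21 R3=0xe5 R4=0x50 R5=0x71  N=0 Z=0
after  3: R0=0xd3 R1=0x21 R2=0x71 R3=0xe5 R4=0x50 R5=0x71  N=0 Z=0
after  4: R0=0xd3 R1=0x21 R2=0xf3 R3=0xe5 R4=0x50 R5=0x71  N=1 Z=0
after  5: R0=0xc1 R1=0x21 R2=0xf3 R3=0xe5 R4=0x50 R5=0x71  N=1 Z=0
after  6: R0=0xc1 R1=0x61 R2=0xf3 R3=0xe5 R4=0x50 R5=0x71  N=0 Z=0
-- IRQ taken; context saved, return-PC = 7 --

K = 6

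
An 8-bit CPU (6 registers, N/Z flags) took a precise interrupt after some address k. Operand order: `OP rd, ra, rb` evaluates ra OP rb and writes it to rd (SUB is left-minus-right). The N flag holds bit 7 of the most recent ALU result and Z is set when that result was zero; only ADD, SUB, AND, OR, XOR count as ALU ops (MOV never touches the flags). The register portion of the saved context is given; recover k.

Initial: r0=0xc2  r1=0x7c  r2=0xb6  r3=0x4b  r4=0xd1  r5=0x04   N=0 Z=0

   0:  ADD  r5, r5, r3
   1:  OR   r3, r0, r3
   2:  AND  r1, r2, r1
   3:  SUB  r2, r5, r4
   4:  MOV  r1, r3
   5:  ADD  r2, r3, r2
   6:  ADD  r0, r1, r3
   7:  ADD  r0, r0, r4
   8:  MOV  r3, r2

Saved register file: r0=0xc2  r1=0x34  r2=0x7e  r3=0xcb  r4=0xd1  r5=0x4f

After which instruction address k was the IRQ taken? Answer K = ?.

K = 3

after  0: r0=0xc2 r1=0x7c r2=0xb6 r3=0x4b r4=0xd1 r5=0x4f  N=0 Z=0
after  1: r0=0xc2 r1=0x7c r2=0xb6 r3=0xcb r4=0xd1 r5=0x4f  N=1 Z=0
after  2: r0=0xc2 r1=0x34 r2=0xb6 r3=0xcb r4=0xd1 r5=0x4f  N=0 Z=0
after  3: r0=0xc2 r1=0x34 r2=0x7e r3=0xcb r4=0xd1 r5=0x4f  N=0 Z=0
-- IRQ taken; context saved, return-PC = 4 --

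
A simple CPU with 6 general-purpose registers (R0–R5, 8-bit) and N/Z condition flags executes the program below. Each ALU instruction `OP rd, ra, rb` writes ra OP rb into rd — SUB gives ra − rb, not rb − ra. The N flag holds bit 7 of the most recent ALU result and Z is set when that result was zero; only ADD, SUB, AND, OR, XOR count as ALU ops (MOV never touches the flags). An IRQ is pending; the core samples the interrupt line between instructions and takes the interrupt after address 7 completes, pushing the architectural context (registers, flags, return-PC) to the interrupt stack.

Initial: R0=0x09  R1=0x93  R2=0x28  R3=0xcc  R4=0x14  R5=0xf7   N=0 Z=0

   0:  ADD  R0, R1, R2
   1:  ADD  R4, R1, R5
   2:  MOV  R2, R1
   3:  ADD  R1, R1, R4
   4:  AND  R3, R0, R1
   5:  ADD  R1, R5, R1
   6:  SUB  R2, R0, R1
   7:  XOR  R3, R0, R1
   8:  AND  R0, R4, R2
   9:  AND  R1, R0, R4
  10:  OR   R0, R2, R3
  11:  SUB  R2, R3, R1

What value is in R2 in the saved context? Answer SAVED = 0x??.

SAVED = 0xa7

after  0: R0=0xbb R1=0x93 R2=0x28 R3=0xcc R4=0x14 R5=0xf7  N=1 Z=0
after  1: R0=0xbb R1=0x93 R2=0x28 R3=0xcc R4=0x8a R5=0xf7  N=1 Z=0
after  2: R0=0xbb R1=0x93 R2=0x93 R3=0xcc R4=0x8a R5=0xf7  N=1 Z=0
after  3: R0=0xbb R1=0x1d R2=0x93 R3=0xcc R4=0x8a R5=0xf7  N=0 Z=0
after  4: R0=0xbb R1=0x1d R2=0x93 R3=0x19 R4=0x8a R5=0xf7  N=0 Z=0
after  5: R0=0xbb R1=0x14 R2=0x93 R3=0x19 R4=0x8a R5=0xf7  N=0 Z=0
after  6: R0=0xbb R1=0x14 R2=0xa7 R3=0x19 R4=0x8a R5=0xf7  N=1 Z=0
after  7: R0=0xbb R1=0x14 R2=0xa7 R3=0xaf R4=0x8a R5=0xf7  N=1 Z=0
-- IRQ taken; context saved, return-PC = 8 --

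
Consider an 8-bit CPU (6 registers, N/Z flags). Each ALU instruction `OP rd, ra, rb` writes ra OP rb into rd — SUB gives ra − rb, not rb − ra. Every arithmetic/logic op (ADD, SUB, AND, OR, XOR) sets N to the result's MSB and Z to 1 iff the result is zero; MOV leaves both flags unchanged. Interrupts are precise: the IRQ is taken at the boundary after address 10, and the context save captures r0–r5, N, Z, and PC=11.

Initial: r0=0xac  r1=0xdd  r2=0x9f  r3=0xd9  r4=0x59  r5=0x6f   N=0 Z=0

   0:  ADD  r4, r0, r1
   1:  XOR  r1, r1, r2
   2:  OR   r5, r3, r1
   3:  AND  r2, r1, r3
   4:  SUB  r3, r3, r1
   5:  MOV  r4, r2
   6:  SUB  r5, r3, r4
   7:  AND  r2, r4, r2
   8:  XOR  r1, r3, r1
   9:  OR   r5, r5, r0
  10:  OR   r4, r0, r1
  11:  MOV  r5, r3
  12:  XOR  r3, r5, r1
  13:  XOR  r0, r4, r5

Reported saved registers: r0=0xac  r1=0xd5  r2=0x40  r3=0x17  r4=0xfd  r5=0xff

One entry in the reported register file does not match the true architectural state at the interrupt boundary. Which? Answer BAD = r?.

BAD = r3

after  0: r0=0xac r1=0xdd r2=0x9f r3=0xd9 r4=0x89 r5=0x6f  N=1 Z=0
after  1: r0=0xac r1=0x42 r2=0x9f r3=0xd9 r4=0x89 r5=0x6f  N=0 Z=0
after  2: r0=0xac r1=0x42 r2=0x9f r3=0xd9 r4=0x89 r5=0xdb  N=1 Z=0
after  3: r0=0xac r1=0x42 r2=0x40 r3=0xd9 r4=0x89 r5=0xdb  N=0 Z=0
after  4: r0=0xac r1=0x42 r2=0x40 r3=0x97 r4=0x89 r5=0xdb  N=1 Z=0
after  5: r0=0xac r1=0x42 r2=0x40 r3=0x97 r4=0x40 r5=0xdb  N=1 Z=0
after  6: r0=0xac r1=0x42 r2=0x40 r3=0x97 r4=0x40 r5=0x57  N=0 Z=0
after  7: r0=0xac r1=0x42 r2=0x40 r3=0x97 r4=0x40 r5=0x57  N=0 Z=0
after  8: r0=0xac r1=0xd5 r2=0x40 r3=0x97 r4=0x40 r5=0x57  N=1 Z=0
after  9: r0=0xac r1=0xd5 r2=0x40 r3=0x97 r4=0x40 r5=0xff  N=1 Z=0
after 10: r0=0xac r1=0xd5 r2=0x40 r3=0x97 r4=0xfd r5=0xff  N=1 Z=0
-- IRQ taken; context saved, return-PC = 11 --
mismatch: r3: reported 0x17 vs actual 0x97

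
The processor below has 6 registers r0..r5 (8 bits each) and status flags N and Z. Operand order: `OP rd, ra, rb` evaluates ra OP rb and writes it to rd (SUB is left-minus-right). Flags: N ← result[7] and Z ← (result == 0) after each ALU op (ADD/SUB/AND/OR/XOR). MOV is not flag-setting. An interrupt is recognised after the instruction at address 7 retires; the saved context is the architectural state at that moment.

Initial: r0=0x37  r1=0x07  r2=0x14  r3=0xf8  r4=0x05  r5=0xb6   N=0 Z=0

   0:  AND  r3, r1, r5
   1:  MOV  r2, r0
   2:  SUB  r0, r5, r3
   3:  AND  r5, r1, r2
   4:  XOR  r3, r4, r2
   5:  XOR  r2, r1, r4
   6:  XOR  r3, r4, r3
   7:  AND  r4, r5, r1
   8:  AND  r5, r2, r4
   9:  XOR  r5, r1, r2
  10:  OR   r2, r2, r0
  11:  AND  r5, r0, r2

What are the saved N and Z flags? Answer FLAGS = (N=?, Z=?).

after  0: r0=0x37 r1=0x07 r2=0x14 r3=0x06 r4=0x05 r5=0xb6  N=0 Z=0
after  1: r0=0x37 r1=0x07 r2=0x37 r3=0x06 r4=0x05 r5=0xb6  N=0 Z=0
after  2: r0=0xb0 r1=0x07 r2=0x37 r3=0x06 r4=0x05 r5=0xb6  N=1 Z=0
after  3: r0=0xb0 r1=0x07 r2=0x37 r3=0x06 r4=0x05 r5=0x07  N=0 Z=0
after  4: r0=0xb0 r1=0x07 r2=0x37 r3=0x32 r4=0x05 r5=0x07  N=0 Z=0
after  5: r0=0xb0 r1=0x07 r2=0x02 r3=0x32 r4=0x05 r5=0x07  N=0 Z=0
after  6: r0=0xb0 r1=0x07 r2=0x02 r3=0x37 r4=0x05 r5=0x07  N=0 Z=0
after  7: r0=0xb0 r1=0x07 r2=0x02 r3=0x37 r4=0x07 r5=0x07  N=0 Z=0
-- IRQ taken; context saved, return-PC = 8 --

FLAGS = (N=0, Z=0)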